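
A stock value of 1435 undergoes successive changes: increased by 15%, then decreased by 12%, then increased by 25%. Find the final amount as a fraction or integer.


Start: 1435
Step 1: increase by 15% => multiply by 115/100
  1435 * 115/100 = 6601/4
Step 2: decrease by 12% => multiply by 88/100
  6601/4 * 88/100 = 72611/50
Step 3: increase by 25% => multiply by 125/100
  72611/50 * 125/100 = 72611/40
Final value = 72611/40

72611/40


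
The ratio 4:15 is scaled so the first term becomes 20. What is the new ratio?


Original ratio: 4:15
First term target: 20
Scale factor = 20 / 4 = 5
Multiply second term: 15 * 5 = 75
Equivalent ratio = 20:75

20:75


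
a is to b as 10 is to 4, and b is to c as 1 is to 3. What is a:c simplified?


Given a:b = 10:4 and b:c = 1:3
Make b consistent. Multiply first ratio by 1: a:b = 10:4
Multiply second ratio by 4: b:c = 4:12
Now b = 4 in both, so a:b:c = 10:4:12
Therefore a:c = 10:12
Simplify by GCD: a:c = 5:6

5:6


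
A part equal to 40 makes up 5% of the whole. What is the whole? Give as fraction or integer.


Given: 40 is 5% of the whole
Set up: 40 = 5/100 * whole
whole = 40 * 100 / 5
whole = 4000 / 5
whole = 800

800


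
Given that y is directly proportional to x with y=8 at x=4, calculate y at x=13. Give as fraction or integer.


Direct proportion: y = kx
Find k: k = 8/4 = 2
Compute y at x=13: y = 2 * 13
y = 26

26


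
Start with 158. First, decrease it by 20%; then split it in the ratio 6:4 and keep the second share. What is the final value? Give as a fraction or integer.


Start with 158.
Step 1: Decrease by 20%: 158 * 80/100 = 632/5
Step 2: Split 6:4, second share = 632/5 * 4/10 = 1264/25
Final result = 1264/25

1264/25


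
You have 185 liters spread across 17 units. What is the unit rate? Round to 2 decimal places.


Total liters = 185
Number of units = 17
Unit rate = 185 / 17
= 10.88 liters per unit

10.88


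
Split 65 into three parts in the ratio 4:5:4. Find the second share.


Ratio = 4:5:4
Total parts = 4 + 5 + 4 = 13
Value per part = 65 / 13 = 5
First share = 4 * 5 = 20
Middle share = 5 * 5 = 25
Third share = 4 * 5 = 20

25


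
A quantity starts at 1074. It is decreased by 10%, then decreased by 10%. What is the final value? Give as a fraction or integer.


Start: 1074
Step 1: decrease by 10% => multiply by 90/100
  1074 * 90/100 = 4833/5
Step 2: decrease by 10% => multiply by 90/100
  4833/5 * 90/100 = 43497/50
Final value = 43497/50

43497/50


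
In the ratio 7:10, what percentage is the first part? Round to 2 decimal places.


Total parts = 7 + 10 = 17
First part fraction = 7/17
Percentage = (7/17) * 100
= 0.411765 * 100
= 41.18%

41.18


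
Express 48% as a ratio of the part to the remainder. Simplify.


Part = 48%, Remainder = 52%
Ratio = 48:52
GCD(48, 52) = 4
Simplify: 12:13 = 12:13

12:13


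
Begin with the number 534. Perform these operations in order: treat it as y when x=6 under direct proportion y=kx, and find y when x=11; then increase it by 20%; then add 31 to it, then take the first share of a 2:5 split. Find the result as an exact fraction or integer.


Start with 534.
Step 1: Direct prop: k = (534)/6; new y = k*11 = 534*11/6 = 979
Step 2: Increase by 20%: 979 * 120/100 = 5874/5
Step 3: Add 31: 5874/5+31=6029/5; split 2:5 first = 6029/5*2/7 = 12058/35
Final result = 12058/35

12058/35


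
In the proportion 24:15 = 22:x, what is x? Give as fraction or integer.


Setting up: 24/15 = 22/x
Cross multiply: 24 * x = 15 * 22
24x = 330
x = 330/24
x = 55/4

55/4


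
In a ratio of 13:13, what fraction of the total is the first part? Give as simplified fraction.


Total parts = 13 + 13 = 26
First part fraction = 13/26
Simplify: 13/26 = 1/2

1/2


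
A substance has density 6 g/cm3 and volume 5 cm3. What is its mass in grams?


Using mass = density * volume
Density = 6 g/cm3
Volume = 5 cm3
Mass = 6 * 5
= 30 g

30


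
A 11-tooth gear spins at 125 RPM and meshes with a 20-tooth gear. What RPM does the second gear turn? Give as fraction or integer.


Gear ratio: teeth_A * RPM_A = teeth_B * RPM_B
11 * 125 = 20 * RPM_B
1375 = 20 * RPM_B
RPM_B = 1375 / 20
RPM_B = 275/4

275/4


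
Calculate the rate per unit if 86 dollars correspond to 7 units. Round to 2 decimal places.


Total dollars = 86
Number of units = 7
Unit rate = 86 / 7
= 12.29 dollars per unit

12.29


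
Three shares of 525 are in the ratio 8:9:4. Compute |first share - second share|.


Total parts = 8 + 9 + 4 = 21
Value per part = 525 / 21 = 25
Shares: 8*25=200, 9*25=225, 4*25=100
First share = 200, second share = 225
Difference = |200 - 225| = 25

25


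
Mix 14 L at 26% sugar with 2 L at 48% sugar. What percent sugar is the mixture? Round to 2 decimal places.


Solute in mixture 1 = 26% of 14 L = 14*26/100 = 91/25 L
Solute in mixture 2 = 48% of 2 L = 2*48/100 = 24/25 L
Total solute = 91/25 + 24/25 = 23/5 L
Total volume = 14 + 2 = 16 L
Final concentration = 23/5/16 * 100 = 28.75%

28.75


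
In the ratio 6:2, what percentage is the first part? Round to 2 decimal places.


Total parts = 6 + 2 = 8
First part fraction = 6/8
Percentage = (6/8) * 100
= 0.75 * 100
= 75.00%

75.00


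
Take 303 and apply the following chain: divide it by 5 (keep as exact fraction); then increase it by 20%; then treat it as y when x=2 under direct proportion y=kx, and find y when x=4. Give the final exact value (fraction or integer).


Start with 303.
Step 1: Divide by 5: 303 / 5 = 303/5
Step 2: Increase by 20%: 303/5 * 120/100 = 1818/25
Step 3: Direct prop: k = (1818/25)/2; new y = k*4 = 1818/25*4/2 = 3636/25
Final result = 3636/25

3636/25


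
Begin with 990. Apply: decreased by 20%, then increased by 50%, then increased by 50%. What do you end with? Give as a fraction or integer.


Start: 990
Step 1: decrease by 20% => multiply by 80/100
  990 * 80/100 = 792
Step 2: increase by 50% => multiply by 150/100
  792 * 150/100 = 1188
Step 3: increase by 50% => multiply by 150/100
  1188 * 150/100 = 1782
Final value = 1782

1782


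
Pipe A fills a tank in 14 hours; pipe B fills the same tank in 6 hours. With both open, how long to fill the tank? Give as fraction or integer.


Rate of A = 1/14 job per hour
Rate of B = 1/6 job per hour
Combined rate = 1/14 + 1/6
Find common denominator: (6 + 14)/(14*6) = 20/84
Combined rate = 5/21 job per hour
Time together = 1 / (5/21) = 21/5 hours

21/5


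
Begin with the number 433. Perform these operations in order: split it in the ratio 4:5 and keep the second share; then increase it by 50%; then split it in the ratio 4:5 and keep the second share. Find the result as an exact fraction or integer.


Start with 433.
Step 1: Split 4:5, second share = 433 * 5/9 = 2165/9
Step 2: Increase by 50%: 2165/9 * 150/100 = 2165/6
Step 3: Split 4:5, second share = 2165/6 * 5/9 = 10825/54
Final result = 10825/54

10825/54


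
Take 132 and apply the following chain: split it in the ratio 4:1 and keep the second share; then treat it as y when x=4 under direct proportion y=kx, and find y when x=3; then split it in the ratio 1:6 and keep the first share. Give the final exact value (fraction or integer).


Start with 132.
Step 1: Split 4:1, second share = 132 * 1/5 = 132/5
Step 2: Direct prop: k = (132/5)/4; new y = k*3 = 132/5*3/4 = 99/5
Step 3: Split 1:6, first share = 99/5 * 1/7 = 99/35
Final result = 99/35

99/35


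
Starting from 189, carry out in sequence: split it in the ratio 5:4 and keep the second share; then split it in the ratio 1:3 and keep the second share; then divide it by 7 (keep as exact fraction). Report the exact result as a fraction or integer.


Start with 189.
Step 1: Split 5:4, second share = 189 * 4/9 = 84
Step 2: Split 1:3, second share = 84 * 3/4 = 63
Step 3: Divide by 7: 63 / 7 = 9
Final result = 9

9


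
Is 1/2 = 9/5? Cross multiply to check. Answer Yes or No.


Cross multiply to check 1/2 = 9/5
Left cross product: 1 * 5 = 5
Right cross product: 2 * 9 = 18
5 != 18
Not equal, so proportions differ => No

No


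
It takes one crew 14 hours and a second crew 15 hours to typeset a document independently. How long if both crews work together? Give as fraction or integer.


Rate of A = 1/14 job per hour
Rate of B = 1/15 job per hour
Combined rate = 1/14 + 1/15
Find common denominator: (15 + 14)/(14*15) = 29/210
Combined rate = 29/210 job per hour
Time together = 1 / (29/210) = 210/29 hours

210/29


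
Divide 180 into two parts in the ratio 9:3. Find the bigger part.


Total parts = 9 + 3 = 12
Value per part = 180 / 12 = 15
First share = 9 * 15 = 135
Second share = 3 * 15 = 45
Larger share = 135

135


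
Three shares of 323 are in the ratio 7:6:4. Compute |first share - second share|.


Total parts = 7 + 6 + 4 = 17
Value per part = 323 / 17 = 19
Shares: 7*19=133, 6*19=114, 4*19=76
First share = 133, second share = 114
Difference = |133 - 114| = 19

19


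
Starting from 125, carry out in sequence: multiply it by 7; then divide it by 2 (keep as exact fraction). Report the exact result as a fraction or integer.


Start with 125.
Step 1: Multiply by 7: 125 * 7 = 875
Step 2: Divide by 2: 875 / 2 = 875/2
Final result = 875/2

875/2


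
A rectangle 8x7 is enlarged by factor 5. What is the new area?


Original dimensions: 8 x 7
Enlargement factor = 5
New width = 8 * 5 = 40
New height = 7 * 5 = 35
New area = 40 * 35 = 1400

1400


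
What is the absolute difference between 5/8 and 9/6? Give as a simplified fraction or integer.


Simplify: 5/8 = 5/8 and 9/6 = 3/2
Find common denominator: LCD = 8
Convert: 5/8 and 12/8
Difference = |5 - 12|/8 = 7/8
Simplified = 7/8

7/8


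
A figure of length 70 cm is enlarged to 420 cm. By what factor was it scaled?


Original length = 70 cm
Scaled length = 420 cm
Scale factor = 420 / 70
= 6

6


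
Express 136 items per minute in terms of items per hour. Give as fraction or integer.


Converting from per minute to per hour
Rate = 136 items per minute
Multiply by 60: 136 * 60
= 8160 items per hour

8160


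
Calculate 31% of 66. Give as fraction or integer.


Compute 31% of 66
Convert percentage: 31% = 31/100
Multiply: 66 * 31/100
= 2046/100
= 1023/50

1023/50


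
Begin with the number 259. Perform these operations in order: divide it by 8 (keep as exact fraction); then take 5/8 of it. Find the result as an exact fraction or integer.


Start with 259.
Step 1: Divide by 8: 259 / 8 = 259/8
Step 2: Take 5/8: 259/8 * 5/8 = 1295/64
Final result = 1295/64

1295/64


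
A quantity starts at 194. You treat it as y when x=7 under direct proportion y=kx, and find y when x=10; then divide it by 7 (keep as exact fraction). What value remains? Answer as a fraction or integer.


Start with 194.
Step 1: Direct prop: k = (194)/7; new y = k*10 = 194*10/7 = 1940/7
Step 2: Divide by 7: 1940/7 / 7 = 1940/49
Final result = 1940/49

1940/49


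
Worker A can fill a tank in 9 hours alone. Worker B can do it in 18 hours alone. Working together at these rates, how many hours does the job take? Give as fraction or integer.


Rate of A = 1/9 job per hour
Rate of B = 1/18 job per hour
Combined rate = 1/9 + 1/18
Find common denominator: (18 + 9)/(9*18) = 27/162
Combined rate = 1/6 job per hour
Time together = 1 / (1/6) = 6 hours

6


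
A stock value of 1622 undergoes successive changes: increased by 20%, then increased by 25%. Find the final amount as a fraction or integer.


Start: 1622
Step 1: increase by 20% => multiply by 120/100
  1622 * 120/100 = 9732/5
Step 2: increase by 25% => multiply by 125/100
  9732/5 * 125/100 = 2433
Final value = 2433

2433


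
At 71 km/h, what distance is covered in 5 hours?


Using distance = speed * time
Speed = 71 km/h
Time = 5 hours
Distance = 71 * 5
= 355 km

355


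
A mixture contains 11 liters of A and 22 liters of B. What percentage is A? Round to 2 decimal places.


Volume of A = 11 L
Volume of B = 22 L
Total volume = 11 + 22 = 33 L
Percentage of A = (11/33) * 100
= 33.33%

33.33


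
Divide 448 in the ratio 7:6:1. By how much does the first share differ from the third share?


Total parts = 7 + 6 + 1 = 14
Value per part = 448 / 14 = 32
Shares: 7*32=224, 6*32=192, 1*32=32
First share = 224, third share = 32
Difference = |224 - 32| = 192

192


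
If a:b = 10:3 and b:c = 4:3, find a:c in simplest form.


Given a:b = 10:3 and b:c = 4:3
Make b consistent. Multiply first ratio by 4: a:b = 40:12
Multiply second ratio by 3: b:c = 12:9
Now b = 12 in both, so a:b:c = 40:12:9
Therefore a:c = 40:9
Simplify by GCD: a:c = 40:9

40:9


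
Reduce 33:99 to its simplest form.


Find GCD(33, 99)
GCD = 33
Divide both by 33: 33/33 = 1, 99/33 = 3
Simplified ratio = 1:3

1:3


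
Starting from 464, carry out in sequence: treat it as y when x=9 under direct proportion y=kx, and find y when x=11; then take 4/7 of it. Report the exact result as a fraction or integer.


Start with 464.
Step 1: Direct prop: k = (464)/9; new y = k*11 = 464*11/9 = 5104/9
Step 2: Take 4/7: 5104/9 * 4/7 = 20416/63
Final result = 20416/63

20416/63


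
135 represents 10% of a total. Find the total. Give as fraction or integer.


Given: 135 is 10% of the whole
Set up: 135 = 10/100 * whole
whole = 135 * 100 / 10
whole = 13500 / 10
whole = 1350

1350


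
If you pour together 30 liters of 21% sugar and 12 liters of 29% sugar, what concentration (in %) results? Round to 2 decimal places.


Solute in mixture 1 = 21% of 30 L = 30*21/100 = 63/10 L
Solute in mixture 2 = 29% of 12 L = 12*29/100 = 87/25 L
Total solute = 63/10 + 87/25 = 489/50 L
Total volume = 30 + 12 = 42 L
Final concentration = 489/50/42 * 100 = 23.29%

23.29


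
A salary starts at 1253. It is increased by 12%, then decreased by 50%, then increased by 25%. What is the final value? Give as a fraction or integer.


Start: 1253
Step 1: increase by 12% => multiply by 112/100
  1253 * 112/100 = 35084/25
Step 2: decrease by 50% => multiply by 50/100
  35084/25 * 50/100 = 17542/25
Step 3: increase by 25% => multiply by 125/100
  17542/25 * 125/100 = 8771/10
Final value = 8771/10

8771/10


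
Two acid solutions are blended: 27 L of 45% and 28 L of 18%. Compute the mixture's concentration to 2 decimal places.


Solute in mixture 1 = 45% of 27 L = 27*45/100 = 243/20 L
Solute in mixture 2 = 18% of 28 L = 28*18/100 = 126/25 L
Total solute = 243/20 + 126/25 = 1719/100 L
Total volume = 27 + 28 = 55 L
Final concentration = 1719/100/55 * 100 = 31.25%

31.25


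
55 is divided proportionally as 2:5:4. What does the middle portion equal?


Ratio = 2:5:4
Total parts = 2 + 5 + 4 = 11
Value per part = 55 / 11 = 5
First share = 2 * 5 = 10
Middle share = 5 * 5 = 25
Third share = 4 * 5 = 20

25


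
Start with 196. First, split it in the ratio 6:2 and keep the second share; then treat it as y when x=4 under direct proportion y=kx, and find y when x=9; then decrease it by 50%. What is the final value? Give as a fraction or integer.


Start with 196.
Step 1: Split 6:2, second share = 196 * 2/8 = 49
Step 2: Direct prop: k = (49)/4; new y = k*9 = 49*9/4 = 441/4
Step 3: Decrease by 50%: 441/4 * 50/100 = 441/8
Final result = 441/8

441/8


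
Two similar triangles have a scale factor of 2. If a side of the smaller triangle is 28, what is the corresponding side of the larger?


Similar triangles have proportional sides
Scale factor = 2
Smaller side = 28
Corresponding larger side = 28 * 2
= 56

56


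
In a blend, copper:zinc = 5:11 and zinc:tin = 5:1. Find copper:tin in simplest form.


Given a:b = 5:11 and b:c = 5:1
Make b consistent. Multiply first ratio by 5: a:b = 25:55
Multiply second ratio by 11: b:c = 55:11
Now b = 55 in both, so a:b:c = 25:55:11
Therefore a:c = 25:11
Simplify by GCD: a:c = 25:11

25:11


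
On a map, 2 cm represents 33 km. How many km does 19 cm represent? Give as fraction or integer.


Map scale: 2 cm = 33 km
Measured distance on map = 19 cm
Set up proportion: 19 * 33 / 2
= 627 / 2
= 627/2 km

627/2


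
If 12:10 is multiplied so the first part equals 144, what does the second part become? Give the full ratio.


Original ratio: 12:10
First term target: 144
Scale factor = 144 / 12 = 12
Multiply second term: 10 * 12 = 120
Equivalent ratio = 144:120

144:120


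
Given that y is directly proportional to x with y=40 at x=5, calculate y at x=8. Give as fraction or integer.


Direct proportion: y = kx
Find k: k = 40/5 = 8
Compute y at x=8: y = 8 * 8
y = 64

64


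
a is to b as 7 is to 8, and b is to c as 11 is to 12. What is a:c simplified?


Given a:b = 7:8 and b:c = 11:12
Make b consistent. Multiply first ratio by 11: a:b = 77:88
Multiply second ratio by 8: b:c = 88:96
Now b = 88 in both, so a:b:c = 77:88:96
Therefore a:c = 77:96
Simplify by GCD: a:c = 77:96

77:96


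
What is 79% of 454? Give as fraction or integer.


Compute 79% of 454
Convert percentage: 79% = 79/100
Multiply: 454 * 79/100
= 35866/100
= 17933/50

17933/50


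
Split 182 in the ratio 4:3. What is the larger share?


Total parts = 4 + 3 = 7
Value per part = 182 / 7 = 26
First share = 4 * 26 = 104
Second share = 3 * 26 = 78
Larger share = 104

104


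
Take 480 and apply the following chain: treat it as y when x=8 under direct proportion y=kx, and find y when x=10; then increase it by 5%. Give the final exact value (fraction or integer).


Start with 480.
Step 1: Direct prop: k = (480)/8; new y = k*10 = 480*10/8 = 600
Step 2: Increase by 5%: 600 * 105/100 = 630
Final result = 630

630


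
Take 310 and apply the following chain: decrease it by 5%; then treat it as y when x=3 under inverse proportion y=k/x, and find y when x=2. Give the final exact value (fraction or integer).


Start with 310.
Step 1: Decrease by 5%: 310 * 95/100 = 589/2
Step 2: Inverse prop: k = (589/2)*3; new y = k/2 = 589/2*3/2 = 1767/4
Final result = 1767/4

1767/4


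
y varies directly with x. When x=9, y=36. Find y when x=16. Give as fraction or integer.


Direct proportion: y = kx
Find k: k = 36/9 = 4
Compute y at x=16: y = 4 * 16
y = 64

64


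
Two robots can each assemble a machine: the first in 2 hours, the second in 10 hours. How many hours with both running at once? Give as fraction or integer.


Rate of A = 1/2 job per hour
Rate of B = 1/10 job per hour
Combined rate = 1/2 + 1/10
Find common denominator: (10 + 2)/(2*10) = 12/20
Combined rate = 3/5 job per hour
Time together = 1 / (3/5) = 5/3 hours

5/3


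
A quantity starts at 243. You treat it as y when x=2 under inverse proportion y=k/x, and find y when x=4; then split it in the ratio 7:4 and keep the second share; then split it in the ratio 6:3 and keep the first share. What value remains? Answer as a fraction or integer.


Start with 243.
Step 1: Inverse prop: k = (243)*2; new y = k/4 = 243*2/4 = 243/2
Step 2: Split 7:4, second share = 243/2 * 4/11 = 486/11
Step 3: Split 6:3, first share = 486/11 * 6/9 = 324/11
Final result = 324/11

324/11


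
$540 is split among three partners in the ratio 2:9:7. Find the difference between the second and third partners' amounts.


Total parts = 2 + 9 + 7 = 18
Value per part = 540 / 18 = 30
Shares: 2*30=60, 9*30=270, 7*30=210
Second share = 270, third share = 210
Difference = |270 - 210| = 60

60


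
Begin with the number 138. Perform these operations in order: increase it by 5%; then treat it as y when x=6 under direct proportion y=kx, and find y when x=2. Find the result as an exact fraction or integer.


Start with 138.
Step 1: Increase by 5%: 138 * 105/100 = 1449/10
Step 2: Direct prop: k = (1449/10)/6; new y = k*2 = 1449/10*2/6 = 483/10
Final result = 483/10

483/10


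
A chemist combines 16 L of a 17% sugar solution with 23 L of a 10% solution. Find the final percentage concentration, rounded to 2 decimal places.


Solute in mixture 1 = 17% of 16 L = 16*17/100 = 68/25 L
Solute in mixture 2 = 10% of 23 L = 23*10/100 = 23/10 L
Total solute = 68/25 + 23/10 = 251/50 L
Total volume = 16 + 23 = 39 L
Final concentration = 251/50/39 * 100 = 12.87%

12.87


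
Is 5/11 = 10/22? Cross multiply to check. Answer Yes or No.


Cross multiply to check 5/11 = 10/22
Left cross product: 5 * 22 = 110
Right cross product: 11 * 10 = 110
110 = 110
Equal, so proportions match => Yes

Yes


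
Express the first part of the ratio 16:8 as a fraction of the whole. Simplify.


Total parts = 16 + 8 = 24
First part fraction = 16/24
Simplify: 16/24 = 2/3

2/3


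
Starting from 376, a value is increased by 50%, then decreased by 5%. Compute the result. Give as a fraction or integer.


Start: 376
Step 1: increase by 50% => multiply by 150/100
  376 * 150/100 = 564
Step 2: decrease by 5% => multiply by 95/100
  564 * 95/100 = 2679/5
Final value = 2679/5

2679/5


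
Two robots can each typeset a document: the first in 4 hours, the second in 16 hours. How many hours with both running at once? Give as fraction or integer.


Rate of A = 1/4 job per hour
Rate of B = 1/16 job per hour
Combined rate = 1/4 + 1/16
Find common denominator: (16 + 4)/(4*16) = 20/64
Combined rate = 5/16 job per hour
Time together = 1 / (5/16) = 16/5 hours

16/5


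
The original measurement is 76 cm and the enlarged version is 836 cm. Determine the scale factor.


Original length = 76 cm
Scaled length = 836 cm
Scale factor = 836 / 76
= 11

11


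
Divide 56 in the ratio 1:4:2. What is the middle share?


Ratio = 1:4:2
Total parts = 1 + 4 + 2 = 7
Value per part = 56 / 7 = 8
First share = 1 * 8 = 8
Middle share = 4 * 8 = 32
Third share = 2 * 8 = 16

32


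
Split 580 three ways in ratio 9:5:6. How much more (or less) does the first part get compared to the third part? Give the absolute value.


Total parts = 9 + 5 + 6 = 20
Value per part = 580 / 20 = 29
Shares: 9*29=261, 5*29=145, 6*29=174
First share = 261, third share = 174
Difference = |261 - 174| = 87

87


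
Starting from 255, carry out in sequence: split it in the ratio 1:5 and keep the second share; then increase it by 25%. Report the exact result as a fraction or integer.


Start with 255.
Step 1: Split 1:5, second share = 255 * 5/6 = 425/2
Step 2: Increase by 25%: 425/2 * 125/100 = 2125/8
Final result = 2125/8

2125/8


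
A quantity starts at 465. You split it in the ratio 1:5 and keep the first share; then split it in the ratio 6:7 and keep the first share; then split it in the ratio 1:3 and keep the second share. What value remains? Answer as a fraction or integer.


Start with 465.
Step 1: Split 1:5, first share = 465 * 1/6 = 155/2
Step 2: Split 6:7, first share = 155/2 * 6/13 = 465/13
Step 3: Split 1:3, second share = 465/13 * 3/4 = 1395/52
Final result = 1395/52

1395/52


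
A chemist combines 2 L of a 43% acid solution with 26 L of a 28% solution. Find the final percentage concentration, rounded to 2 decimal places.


Solute in mixture 1 = 43% of 2 L = 2*43/100 = 43/50 L
Solute in mixture 2 = 28% of 26 L = 26*28/100 = 182/25 L
Total solute = 43/50 + 182/25 = 407/50 L
Total volume = 2 + 26 = 28 L
Final concentration = 407/50/28 * 100 = 29.07%

29.07


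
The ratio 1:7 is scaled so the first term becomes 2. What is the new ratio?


Original ratio: 1:7
First term target: 2
Scale factor = 2 / 1 = 2
Multiply second term: 7 * 2 = 14
Equivalent ratio = 2:14

2:14


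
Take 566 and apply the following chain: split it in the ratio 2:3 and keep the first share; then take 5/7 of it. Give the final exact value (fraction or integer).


Start with 566.
Step 1: Split 2:3, first share = 566 * 2/5 = 1132/5
Step 2: Take 5/7: 1132/5 * 5/7 = 1132/7
Final result = 1132/7

1132/7


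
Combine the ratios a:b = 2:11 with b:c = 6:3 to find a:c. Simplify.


Given a:b = 2:11 and b:c = 6:3
Make b consistent. Multiply first ratio by 6: a:b = 12:66
Multiply second ratio by 11: b:c = 66:33
Now b = 66 in both, so a:b:c = 12:66:33
Therefore a:c = 12:33
Simplify by GCD: a:c = 4:11

4:11


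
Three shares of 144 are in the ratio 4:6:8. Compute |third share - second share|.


Total parts = 4 + 6 + 8 = 18
Value per part = 144 / 18 = 8
Shares: 4*8=32, 6*8=48, 8*8=64
Third share = 64, second share = 48
Difference = |64 - 48| = 16

16


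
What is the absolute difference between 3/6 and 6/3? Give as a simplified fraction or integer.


Simplify: 3/6 = 1/2 and 6/3 = 2
Find common denominator: LCD = 2
Convert: 1/2 and 4/2
Difference = |1 - 4|/2 = 3/2
Simplified = 3/2

3/2


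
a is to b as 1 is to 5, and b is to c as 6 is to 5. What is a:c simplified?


Given a:b = 1:5 and b:c = 6:5
Make b consistent. Multiply first ratio by 6: a:b = 6:30
Multiply second ratio by 5: b:c = 30:25
Now b = 30 in both, so a:b:c = 6:30:25
Therefore a:c = 6:25
Simplify by GCD: a:c = 6:25

6:25


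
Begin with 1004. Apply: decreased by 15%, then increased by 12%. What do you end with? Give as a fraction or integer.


Start: 1004
Step 1: decrease by 15% => multiply by 85/100
  1004 * 85/100 = 4267/5
Step 2: increase by 12% => multiply by 112/100
  4267/5 * 112/100 = 119476/125
Final value = 119476/125

119476/125


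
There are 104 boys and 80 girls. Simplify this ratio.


Find GCD(104, 80)
GCD = 8
Divide both by 8: 104/8 = 13, 80/8 = 10
Simplified ratio = 13:10

13:10


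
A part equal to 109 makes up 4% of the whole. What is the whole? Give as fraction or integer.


Given: 109 is 4% of the whole
Set up: 109 = 4/100 * whole
whole = 109 * 100 / 4
whole = 10900 / 4
whole = 2725

2725


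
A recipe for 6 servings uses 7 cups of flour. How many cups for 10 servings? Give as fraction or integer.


Original: 7 cups for 6 servings
Target servings = 10
Scaling factor = 10/6
New amount = 7 * 10/6
= 70/6
= 35/3 cups

35/3


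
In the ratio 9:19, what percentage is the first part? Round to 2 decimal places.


Total parts = 9 + 19 = 28
First part fraction = 9/28
Percentage = (9/28) * 100
= 0.321429 * 100
= 32.14%

32.14


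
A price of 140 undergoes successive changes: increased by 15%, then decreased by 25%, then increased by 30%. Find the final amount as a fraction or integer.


Start: 140
Step 1: increase by 15% => multiply by 115/100
  140 * 115/100 = 161
Step 2: decrease by 25% => multiply by 75/100
  161 * 75/100 = 483/4
Step 3: increase by 30% => multiply by 130/100
  483/4 * 130/100 = 6279/40
Final value = 6279/40

6279/40


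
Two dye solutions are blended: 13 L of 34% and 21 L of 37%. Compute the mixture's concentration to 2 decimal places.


Solute in mixture 1 = 34% of 13 L = 13*34/100 = 221/50 L
Solute in mixture 2 = 37% of 21 L = 21*37/100 = 777/100 L
Total solute = 221/50 + 777/100 = 1219/100 L
Total volume = 13 + 21 = 34 L
Final concentration = 1219/100/34 * 100 = 35.85%

35.85


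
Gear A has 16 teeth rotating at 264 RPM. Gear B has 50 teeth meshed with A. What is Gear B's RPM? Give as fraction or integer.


Gear ratio: teeth_A * RPM_A = teeth_B * RPM_B
16 * 264 = 50 * RPM_B
4224 = 50 * RPM_B
RPM_B = 4224 / 50
RPM_B = 2112/25

2112/25


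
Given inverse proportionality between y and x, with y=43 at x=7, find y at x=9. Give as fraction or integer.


Inverse proportion: y = k/x
Find k: k = 7 * 43 = 301
Compute y at x=9: y = 301/9
y = 301/9

301/9


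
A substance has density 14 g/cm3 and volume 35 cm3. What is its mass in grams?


Using mass = density * volume
Density = 14 g/cm3
Volume = 35 cm3
Mass = 14 * 35
= 490 g

490


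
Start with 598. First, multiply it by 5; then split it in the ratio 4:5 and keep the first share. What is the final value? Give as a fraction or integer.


Start with 598.
Step 1: Multiply by 5: 598 * 5 = 2990
Step 2: Split 4:5, first share = 2990 * 4/9 = 11960/9
Final result = 11960/9

11960/9


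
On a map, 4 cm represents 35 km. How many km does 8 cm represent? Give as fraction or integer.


Map scale: 4 cm = 35 km
Measured distance on map = 8 cm
Set up proportion: 8 * 35 / 4
= 280 / 4
= 70 km

70


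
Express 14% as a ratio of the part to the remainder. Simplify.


Part = 14%, Remainder = 86%
Ratio = 14:86
GCD(14, 86) = 2
Simplify: 7:43 = 7:43

7:43


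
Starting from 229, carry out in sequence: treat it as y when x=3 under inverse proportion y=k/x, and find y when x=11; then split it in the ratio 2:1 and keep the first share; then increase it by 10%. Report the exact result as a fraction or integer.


Start with 229.
Step 1: Inverse prop: k = (229)*3; new y = k/11 = 229*3/11 = 687/11
Step 2: Split 2:1, first share = 687/11 * 2/3 = 458/11
Step 3: Increase by 10%: 458/11 * 110/100 = 229/5
Final result = 229/5

229/5


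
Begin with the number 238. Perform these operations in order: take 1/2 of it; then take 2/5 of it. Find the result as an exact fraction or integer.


Start with 238.
Step 1: Take 1/2: 238 * 1/2 = 119
Step 2: Take 2/5: 119 * 2/5 = 238/5
Final result = 238/5

238/5


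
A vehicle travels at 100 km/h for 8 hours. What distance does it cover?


Using distance = speed * time
Speed = 100 km/h
Time = 8 hours
Distance = 100 * 8
= 800 km

800


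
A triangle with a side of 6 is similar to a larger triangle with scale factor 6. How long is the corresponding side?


Similar triangles have proportional sides
Scale factor = 6
Smaller side = 6
Corresponding larger side = 6 * 6
= 36

36


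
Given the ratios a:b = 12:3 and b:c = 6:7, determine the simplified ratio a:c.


Given a:b = 12:3 and b:c = 6:7
Make b consistent. Multiply first ratio by 6: a:b = 72:18
Multiply second ratio by 3: b:c = 18:21
Now b = 18 in both, so a:b:c = 72:18:21
Therefore a:c = 72:21
Simplify by GCD: a:c = 24:7

24:7


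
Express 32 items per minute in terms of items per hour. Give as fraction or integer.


Converting from per minute to per hour
Rate = 32 items per minute
Multiply by 60: 32 * 60
= 1920 items per hour

1920


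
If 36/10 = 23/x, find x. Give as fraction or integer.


Setting up: 36/10 = 23/x
Cross multiply: 36 * x = 10 * 23
36x = 230
x = 230/36
x = 115/18

115/18


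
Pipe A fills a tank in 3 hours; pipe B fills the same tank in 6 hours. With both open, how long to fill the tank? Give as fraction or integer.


Rate of A = 1/3 job per hour
Rate of B = 1/6 job per hour
Combined rate = 1/3 + 1/6
Find common denominator: (6 + 3)/(3*6) = 9/18
Combined rate = 1/2 job per hour
Time together = 1 / (1/2) = 2 hours

2


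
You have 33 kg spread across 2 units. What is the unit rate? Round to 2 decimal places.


Total kg = 33
Number of units = 2
Unit rate = 33 / 2
= 16.50 kg per unit

16.50


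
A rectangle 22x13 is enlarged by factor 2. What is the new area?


Original dimensions: 22 x 13
Enlargement factor = 2
New width = 22 * 2 = 44
New height = 13 * 2 = 26
New area = 44 * 26 = 1144

1144


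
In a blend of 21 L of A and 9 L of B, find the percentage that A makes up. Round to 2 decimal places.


Volume of A = 21 L
Volume of B = 9 L
Total volume = 21 + 9 = 30 L
Percentage of A = (21/30) * 100
= 70.00%

70.00


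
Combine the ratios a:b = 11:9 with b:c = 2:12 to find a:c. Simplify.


Given a:b = 11:9 and b:c = 2:12
Make b consistent. Multiply first ratio by 2: a:b = 22:18
Multiply second ratio by 9: b:c = 18:108
Now b = 18 in both, so a:b:c = 22:18:108
Therefore a:c = 22:108
Simplify by GCD: a:c = 11:54

11:54


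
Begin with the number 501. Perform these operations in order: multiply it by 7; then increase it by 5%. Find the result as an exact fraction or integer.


Start with 501.
Step 1: Multiply by 7: 501 * 7 = 3507
Step 2: Increase by 5%: 3507 * 105/100 = 73647/20
Final result = 73647/20

73647/20


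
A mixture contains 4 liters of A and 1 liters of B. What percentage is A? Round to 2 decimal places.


Volume of A = 4 L
Volume of B = 1 L
Total volume = 4 + 1 = 5 L
Percentage of A = (4/5) * 100
= 80.00%

80.00


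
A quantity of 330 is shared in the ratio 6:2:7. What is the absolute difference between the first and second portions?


Total parts = 6 + 2 + 7 = 15
Value per part = 330 / 15 = 22
Shares: 6*22=132, 2*22=44, 7*22=154
First share = 132, second share = 44
Difference = |132 - 44| = 88

88


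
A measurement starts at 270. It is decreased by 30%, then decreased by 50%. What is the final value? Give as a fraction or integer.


Start: 270
Step 1: decrease by 30% => multiply by 70/100
  270 * 70/100 = 189
Step 2: decrease by 50% => multiply by 50/100
  189 * 50/100 = 189/2
Final value = 189/2

189/2


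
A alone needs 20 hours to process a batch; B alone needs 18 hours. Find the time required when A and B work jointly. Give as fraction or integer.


Rate of A = 1/20 job per hour
Rate of B = 1/18 job per hour
Combined rate = 1/20 + 1/18
Find common denominator: (18 + 20)/(20*18) = 38/360
Combined rate = 19/180 job per hour
Time together = 1 / (19/180) = 180/19 hours

180/19


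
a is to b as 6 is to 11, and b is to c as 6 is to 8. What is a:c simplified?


Given a:b = 6:11 and b:c = 6:8
Make b consistent. Multiply first ratio by 6: a:b = 36:66
Multiply second ratio by 11: b:c = 66:88
Now b = 66 in both, so a:b:c = 36:66:88
Therefore a:c = 36:88
Simplify by GCD: a:c = 9:22

9:22


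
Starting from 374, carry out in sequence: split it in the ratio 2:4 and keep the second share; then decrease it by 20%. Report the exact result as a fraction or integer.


Start with 374.
Step 1: Split 2:4, second share = 374 * 4/6 = 748/3
Step 2: Decrease by 20%: 748/3 * 80/100 = 2992/15
Final result = 2992/15

2992/15


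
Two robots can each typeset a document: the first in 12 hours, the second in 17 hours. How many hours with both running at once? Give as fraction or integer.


Rate of A = 1/12 job per hour
Rate of B = 1/17 job per hour
Combined rate = 1/12 + 1/17
Find common denominator: (17 + 12)/(12*17) = 29/204
Combined rate = 29/204 job per hour
Time together = 1 / (29/204) = 204/29 hours

204/29


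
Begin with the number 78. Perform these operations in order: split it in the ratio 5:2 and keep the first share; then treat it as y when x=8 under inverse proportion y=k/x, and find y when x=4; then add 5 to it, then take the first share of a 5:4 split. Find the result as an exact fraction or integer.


Start with 78.
Step 1: Split 5:2, first share = 78 * 5/7 = 390/7
Step 2: Inverse prop: k = (390/7)*8; new y = k/4 = 390/7*8/4 = 780/7
Step 3: Add 5: 780/7+5=815/7; split 5:4 first = 815/7*5/9 = 4075/63
Final result = 4075/63

4075/63


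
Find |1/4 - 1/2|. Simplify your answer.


Simplify: 1/4 = 1/4 and 1/2 = 1/2
Find common denominator: LCD = 4
Convert: 1/4 and 2/4
Difference = |1 - 2|/4 = 1/4
Simplified = 1/4

1/4


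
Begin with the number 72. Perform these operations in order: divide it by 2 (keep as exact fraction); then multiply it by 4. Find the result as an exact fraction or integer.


Start with 72.
Step 1: Divide by 2: 72 / 2 = 36
Step 2: Multiply by 4: 36 * 4 = 144
Final result = 144

144


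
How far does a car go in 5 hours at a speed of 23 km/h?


Using distance = speed * time
Speed = 23 km/h
Time = 5 hours
Distance = 23 * 5
= 115 km

115


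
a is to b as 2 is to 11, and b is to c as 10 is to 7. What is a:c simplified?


Given a:b = 2:11 and b:c = 10:7
Make b consistent. Multiply first ratio by 10: a:b = 20:110
Multiply second ratio by 11: b:c = 110:77
Now b = 110 in both, so a:b:c = 20:110:77
Therefore a:c = 20:77
Simplify by GCD: a:c = 20:77

20:77


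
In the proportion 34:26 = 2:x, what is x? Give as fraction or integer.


Setting up: 34/26 = 2/x
Cross multiply: 34 * x = 26 * 2
34x = 52
x = 52/34
x = 26/17

26/17


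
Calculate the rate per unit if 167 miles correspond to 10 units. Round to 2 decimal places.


Total miles = 167
Number of units = 10
Unit rate = 167 / 10
= 16.70 miles per unit

16.70


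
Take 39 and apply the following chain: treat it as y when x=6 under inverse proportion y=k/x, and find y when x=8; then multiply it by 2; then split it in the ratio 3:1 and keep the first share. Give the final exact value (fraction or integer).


Start with 39.
Step 1: Inverse prop: k = (39)*6; new y = k/8 = 39*6/8 = 117/4
Step 2: Multiply by 2: 117/4 * 2 = 117/2
Step 3: Split 3:1, first share = 117/2 * 3/4 = 351/8
Final result = 351/8

351/8


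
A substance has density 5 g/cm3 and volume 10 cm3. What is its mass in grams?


Using mass = density * volume
Density = 5 g/cm3
Volume = 10 cm3
Mass = 5 * 10
= 50 g

50


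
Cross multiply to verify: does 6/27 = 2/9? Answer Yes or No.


Cross multiply to check 6/27 = 2/9
Left cross product: 6 * 9 = 54
Right cross product: 27 * 2 = 54
54 = 54
Equal, so proportions match => Yes

Yes


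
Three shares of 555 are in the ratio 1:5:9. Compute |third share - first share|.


Total parts = 1 + 5 + 9 = 15
Value per part = 555 / 15 = 37
Shares: 1*37=37, 5*37=185, 9*37=333
Third share = 333, first share = 37
Difference = |333 - 37| = 296

296


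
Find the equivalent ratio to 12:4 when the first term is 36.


Original ratio: 12:4
First term target: 36
Scale factor = 36 / 12 = 3
Multiply second term: 4 * 3 = 12
Equivalent ratio = 36:12

36:12


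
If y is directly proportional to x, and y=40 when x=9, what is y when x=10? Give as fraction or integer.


Direct proportion: y = kx
Find k: k = 40/9 = 40/9
Compute y at x=10: y = 40/9 * 10
y = 400/9

400/9


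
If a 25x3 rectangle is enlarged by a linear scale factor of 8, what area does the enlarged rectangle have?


Original dimensions: 25 x 3
Enlargement factor = 8
New width = 25 * 8 = 200
New height = 3 * 8 = 24
New area = 200 * 24 = 4800

4800


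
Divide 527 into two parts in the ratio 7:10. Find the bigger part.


Total parts = 7 + 10 = 17
Value per part = 527 / 17 = 31
First share = 7 * 31 = 217
Second share = 10 * 31 = 310
Larger share = 310

310


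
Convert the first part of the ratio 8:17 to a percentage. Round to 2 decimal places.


Total parts = 8 + 17 = 25
First part fraction = 8/25
Percentage = (8/25) * 100
= 0.32 * 100
= 32.00%

32.00


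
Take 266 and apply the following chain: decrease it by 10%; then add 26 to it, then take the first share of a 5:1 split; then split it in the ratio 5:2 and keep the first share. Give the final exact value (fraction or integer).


Start with 266.
Step 1: Decrease by 10%: 266 * 90/100 = 1197/5
Step 2: Add 26: 1197/5+26=1327/5; split 5:1 first = 1327/5*5/6 = 1327/6
Step 3: Split 5:2, first share = 1327/6 * 5/7 = 6635/42
Final result = 6635/42

6635/42


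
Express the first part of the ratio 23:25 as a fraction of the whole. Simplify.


Total parts = 23 + 25 = 48
First part fraction = 23/48
Simplify: 23/48 = 23/48

23/48


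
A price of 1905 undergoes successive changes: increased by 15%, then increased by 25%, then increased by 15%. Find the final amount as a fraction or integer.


Start: 1905
Step 1: increase by 15% => multiply by 115/100
  1905 * 115/100 = 8763/4
Step 2: increase by 25% => multiply by 125/100
  8763/4 * 125/100 = 43815/16
Step 3: increase by 15% => multiply by 115/100
  43815/16 * 115/100 = 201549/64
Final value = 201549/64

201549/64


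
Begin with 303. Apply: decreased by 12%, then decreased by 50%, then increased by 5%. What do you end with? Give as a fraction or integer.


Start: 303
Step 1: decrease by 12% => multiply by 88/100
  303 * 88/100 = 6666/25
Step 2: decrease by 50% => multiply by 50/100
  6666/25 * 50/100 = 3333/25
Step 3: increase by 5% => multiply by 105/100
  3333/25 * 105/100 = 69993/500
Final value = 69993/500

69993/500


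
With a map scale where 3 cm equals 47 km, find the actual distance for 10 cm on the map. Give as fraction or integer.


Map scale: 3 cm = 47 km
Measured distance on map = 10 cm
Set up proportion: 10 * 47 / 3
= 470 / 3
= 470/3 km

470/3


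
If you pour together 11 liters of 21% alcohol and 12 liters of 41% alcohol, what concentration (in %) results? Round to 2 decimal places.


Solute in mixture 1 = 21% of 11 L = 11*21/100 = 231/100 L
Solute in mixture 2 = 41% of 12 L = 12*41/100 = 123/25 L
Total solute = 231/100 + 123/25 = 723/100 L
Total volume = 11 + 12 = 23 L
Final concentration = 723/100/23 * 100 = 31.43%

31.43
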